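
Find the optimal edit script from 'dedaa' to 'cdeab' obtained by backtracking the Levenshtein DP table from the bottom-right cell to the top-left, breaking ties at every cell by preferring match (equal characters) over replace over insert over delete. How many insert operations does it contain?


Edit distance = 3. Backtracking from cell (5, 5) with preference match > replace > insert > delete,
then listing the resulting alignment 'dedaa' -> 'cdeab' left to right:
  Step 1: insert 'c' [insertion #1]
  Step 2: keep 'd'
  Step 3: keep 'e'
  Step 4: delete 'd'
  Step 5: keep 'a'
  Step 6: replace a->b
Total insertions: 1

1


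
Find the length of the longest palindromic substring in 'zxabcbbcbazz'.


Scanning 'zxabcbbcbazz' for palindromic substrings.
Substring at positions 2-9: 'abcbbcba'.
Check: reverse('abcbbcba') = 'abcbbcba' -> palindrome confirmed.
Neighbouring characters ('x' / 'z') break symmetry, so it cannot extend further.
No longer palindromic substring exists; longest length = 8

8


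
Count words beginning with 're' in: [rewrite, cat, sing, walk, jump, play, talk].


Checking each word for prefix 're':
  'rewrite' -> YES, starts with 're' (count: 1)
  'cat' -> no (count: 1)
  'sing' -> no (count: 1)
  'walk' -> no (count: 1)
  'jump' -> no (count: 1)
  'play' -> no (count: 1)
  'talk' -> no (count: 1)
Total with prefix 're': 1

1


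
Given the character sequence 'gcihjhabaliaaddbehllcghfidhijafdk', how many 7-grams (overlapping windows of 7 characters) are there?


String 'gcihjhabaliaaddbehllcghfidhijafdk' has length L = 33.
Number of overlapping n-grams = L - n + 1
Substituting: 33 - 7 + 1 = 27

27


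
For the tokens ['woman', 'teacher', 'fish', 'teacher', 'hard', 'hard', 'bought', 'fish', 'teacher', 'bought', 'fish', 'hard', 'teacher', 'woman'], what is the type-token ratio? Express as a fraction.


Tokens: 14
Unique types: ('bought', 'fish', 'hard', 'teacher', 'woman') = 5
TTR = 5/14
Already in lowest terms.

5/14


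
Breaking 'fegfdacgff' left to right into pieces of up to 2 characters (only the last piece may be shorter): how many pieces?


'fegfdacgff' has 10 characters.
Chunking with max size 2:
  Chunk 1: 'fe' (positions 0-1)
  Chunk 2: 'gf' (positions 2-3)
  Chunk 3: 'da' (positions 4-5)
  Chunk 4: 'cg' (positions 6-7)
  Chunk 5: 'ff' (positions 8-9)
Total chunks: ceil(10 / 2) = 5

5


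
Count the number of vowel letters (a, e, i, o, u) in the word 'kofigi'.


Scanning each character of 'kofigi':
  Position 1: 'k' -> consonant (running count: 0)
  Position 2: 'o' -> vowel (running count: 1)
  Position 3: 'f' -> consonant (running count: 1)
  Position 4: 'i' -> vowel (running count: 2)
  Position 5: 'g' -> consonant (running count: 2)
  Position 6: 'i' -> vowel (running count: 3)
Total vowels: 3

3


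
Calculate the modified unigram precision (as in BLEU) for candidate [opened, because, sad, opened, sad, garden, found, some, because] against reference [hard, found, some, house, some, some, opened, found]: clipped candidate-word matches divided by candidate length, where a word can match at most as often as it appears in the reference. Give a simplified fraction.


Reference word counts: {'found': 2, 'hard': 1, 'house': 1, 'opened': 1, 'some': 3}
Checking each candidate word (with clipping):
  'opened' -> in reference (ref count 1, used 1/1) -> match (matches: 1)
  'because' -> not in reference -> no match (matches: 1)
  'sad' -> not in reference -> no match (matches: 1)
  'opened' -> ref count 1 already used up (1/1) -> clipped, no match (matches: 1)
  'sad' -> not in reference -> no match (matches: 1)
  'garden' -> not in reference -> no match (matches: 1)
  'found' -> in reference (ref count 2, used 1/2) -> match (matches: 2)
  'some' -> in reference (ref count 3, used 1/3) -> match (matches: 3)
  'because' -> not in reference -> no match (matches: 3)
Clipped matches: 3, Candidate length: 9
Precision = 3/9 = 1/3

1/3


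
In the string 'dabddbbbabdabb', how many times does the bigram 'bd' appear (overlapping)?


Scanning 'dabddbbbabdabb' for bigram 'bd':
  Position 0: 'da' -> no
  Position 1: 'ab' -> no
  Position 2: 'bd' -> MATCH
  Position 3: 'dd' -> no
  Position 4: 'db' -> no
  Position 5: 'bb' -> no
  Position 6: 'bb' -> no
  Position 7: 'ba' -> no
  Position 8: 'ab' -> no
  Position 9: 'bd' -> MATCH
  Position 10: 'da' -> no
  Position 11: 'ab' -> no
  Position 12: 'bb' -> no
Total matches: 2

2


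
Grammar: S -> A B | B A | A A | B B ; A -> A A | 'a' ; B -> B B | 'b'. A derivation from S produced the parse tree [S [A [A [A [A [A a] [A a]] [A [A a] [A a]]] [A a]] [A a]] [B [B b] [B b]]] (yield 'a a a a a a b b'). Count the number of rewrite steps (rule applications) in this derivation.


Every bracketed nonterminal node [X ...] in the tree is produced by exactly one rule application.
Reading the tree off as a leftmost derivation:
  Step 1: S  =>  A B   (applied S -> A B)
  Step 2: A B  =>  A A B   (applied A -> A A)
  Step 3: A A B  =>  A A A B   (applied A -> A A)
  Step 4: A A A B  =>  A A A A B   (applied A -> A A)
  Step 5: A A A A B  =>  A A A A A B   (applied A -> A A)
  Step 6: A A A A A B  =>  a A A A A B   (applied A -> a)
  Step 7: a A A A A B  =>  a a A A A B   (applied A -> a)
  Step 8: a a A A A B  =>  a a A A A A B   (applied A -> A A)
  Step 9: a a A A A A B  =>  a a a A A A B   (applied A -> a)
  Step 10: a a a A A A B  =>  a a a a A A B   (applied A -> a)
  Step 11: a a a a A A B  =>  a a a a a A B   (applied A -> a)
  Step 12: a a a a a A B  =>  a a a a a a B   (applied A -> a)
  Step 13: a a a a a a B  =>  a a a a a a B B   (applied B -> B B)
  Step 14: a a a a a a B B  =>  a a a a a a b B   (applied B -> b)
  Step 15: a a a a a a b B  =>  a a a a a a b b   (applied B -> b)
Final yield: a a a a a a b b
Total rewrite steps: 15

15


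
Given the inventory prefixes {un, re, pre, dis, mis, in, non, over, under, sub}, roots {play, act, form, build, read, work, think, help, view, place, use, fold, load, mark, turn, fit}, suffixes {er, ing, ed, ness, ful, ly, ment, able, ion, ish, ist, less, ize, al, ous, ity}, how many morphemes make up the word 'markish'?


Segmenting 'markish' against the inventory:
  'mark' -> root (morpheme 1)
  'ish' -> suffix (morpheme 2)
Total morphemes: 2

2


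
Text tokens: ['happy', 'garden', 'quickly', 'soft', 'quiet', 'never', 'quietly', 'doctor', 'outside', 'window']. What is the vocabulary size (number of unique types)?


Listing all tokens and tracking unique types:
  Token 1: 'happy' -> NEW (unique so far: 1)
  Token 2: 'garden' -> NEW (unique so far: 2)
  Token 3: 'quickly' -> NEW (unique so far: 3)
  Token 4: 'soft' -> NEW (unique so far: 4)
  Token 5: 'quiet' -> NEW (unique so far: 5)
  Token 6: 'never' -> NEW (unique so far: 6)
  Token 7: 'quietly' -> NEW (unique so far: 7)
  Token 8: 'doctor' -> NEW (unique so far: 8)
  Token 9: 'outside' -> NEW (unique so far: 9)
  Token 10: 'window' -> NEW (unique so far: 10)
Unique types: ('doctor', 'garden', 'happy', 'never', 'outside', 'quickly', 'quiet', 'quietly', 'soft', 'window')
Vocabulary size: 10

10


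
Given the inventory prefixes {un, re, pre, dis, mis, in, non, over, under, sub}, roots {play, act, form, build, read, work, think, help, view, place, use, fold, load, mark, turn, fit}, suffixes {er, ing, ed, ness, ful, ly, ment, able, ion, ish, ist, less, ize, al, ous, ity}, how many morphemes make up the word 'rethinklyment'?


Segmenting 'rethinklyment' against the inventory:
  're' -> prefix (morpheme 1)
  'think' -> root (morpheme 2)
  'ly' -> suffix (morpheme 3)
  'ment' -> suffix (morpheme 4)
Total morphemes: 4

4


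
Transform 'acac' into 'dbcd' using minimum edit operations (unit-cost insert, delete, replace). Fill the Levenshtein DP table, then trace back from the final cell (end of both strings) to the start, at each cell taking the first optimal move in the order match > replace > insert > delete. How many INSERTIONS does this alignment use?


Edit distance = 4. Backtracking from cell (4, 4) with preference match > replace > insert > delete,
then listing the resulting alignment 'acac' -> 'dbcd' left to right:
  Step 1: replace a->d
  Step 2: replace c->b
  Step 3: replace a->c
  Step 4: replace c->d
Total insertions: 0

0


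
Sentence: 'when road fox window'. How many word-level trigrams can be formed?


Word trigrams from [4] words:
  Trigram 1: (when road fox)
  Trigram 2: (road fox window)
Total word trigrams: 4 - 2 = 2

2


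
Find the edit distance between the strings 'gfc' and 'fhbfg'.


Building DP table for s1='gfc' (len 3) and s2='fhbfg' (len 5):
       f  h  b  f  g
    0  1  2  3  4  5
  g 1  1  2  3  4  4
  f 2  1  2  3  3  4
  c 3  2  2  3  4  4
Edit distance = dp[3][5] = 4

4


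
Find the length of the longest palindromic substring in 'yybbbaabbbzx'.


Scanning 'yybbbaabbbzx' for palindromic substrings.
Substring at positions 2-9: 'bbbaabbb'.
Check: reverse('bbbaabbb') = 'bbbaabbb' -> palindrome confirmed.
Neighbouring characters ('y' / 'z') break symmetry, so it cannot extend further.
No longer palindromic substring exists; longest length = 8

8


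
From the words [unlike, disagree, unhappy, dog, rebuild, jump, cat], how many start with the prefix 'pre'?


Checking each word for prefix 'pre':
  'unlike' -> no (count: 0)
  'disagree' -> no (count: 0)
  'unhappy' -> no (count: 0)
  'dog' -> no (count: 0)
  'rebuild' -> no (count: 0)
  'jump' -> no (count: 0)
  'cat' -> no (count: 0)
Total with prefix 'pre': 0

0


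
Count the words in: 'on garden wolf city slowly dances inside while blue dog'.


Counting words by splitting on spaces:
  Word 1: 'on'
  Word 2: 'garden'
  Word 3: 'wolf'
  Word 4: 'city'
  Word 5: 'slowly'
  Word 6: 'dances'
  Word 7: 'inside'
  Word 8: 'while'
  Word 9: 'blue'
  Word 10: 'dog'
Total words: 10

10


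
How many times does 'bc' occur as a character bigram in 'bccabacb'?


Scanning 'bccabacb' for bigram 'bc':
  Position 0: 'bc' -> MATCH
  Position 1: 'cc' -> no
  Position 2: 'ca' -> no
  Position 3: 'ab' -> no
  Position 4: 'ba' -> no
  Position 5: 'ac' -> no
  Position 6: 'cb' -> no
Total matches: 1

1


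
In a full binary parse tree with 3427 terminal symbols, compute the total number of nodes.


Leaf nodes (terminals): 3427
Internal nodes = n - 1 = 3427 - 1 = 3426
Total = leaves + internal = 3427 + 3426 = 6853

6853


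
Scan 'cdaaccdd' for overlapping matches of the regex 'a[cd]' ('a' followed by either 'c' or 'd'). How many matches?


Pattern: a[cd] means 'a' followed by either 'c' or 'd'.
Scanning 'cdaaccdd' position-by-position:
  Pos 0: window 'cd' -> no
  Pos 1: window 'da' -> no
  Pos 2: window 'aa' -> no
  Pos 3: window 'ac' -> MATCH
  Pos 4: window 'cc' -> no
  Pos 5: window 'cd' -> no
  Pos 6: window 'dd' -> no
  Pos 7: window 'd' -> no
Total matches: 1

1


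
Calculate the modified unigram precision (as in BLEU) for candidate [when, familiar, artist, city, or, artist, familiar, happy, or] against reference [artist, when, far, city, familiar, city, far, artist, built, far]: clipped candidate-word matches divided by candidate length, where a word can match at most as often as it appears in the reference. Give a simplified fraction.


Reference word counts: {'artist': 2, 'built': 1, 'city': 2, 'familiar': 1, 'far': 3, 'when': 1}
Checking each candidate word (with clipping):
  'when' -> in reference (ref count 1, used 1/1) -> match (matches: 1)
  'familiar' -> in reference (ref count 1, used 1/1) -> match (matches: 2)
  'artist' -> in reference (ref count 2, used 1/2) -> match (matches: 3)
  'city' -> in reference (ref count 2, used 1/2) -> match (matches: 4)
  'or' -> not in reference -> no match (matches: 4)
  'artist' -> in reference (ref count 2, used 2/2) -> match (matches: 5)
  'familiar' -> ref count 1 already used up (1/1) -> clipped, no match (matches: 5)
  'happy' -> not in reference -> no match (matches: 5)
  'or' -> not in reference -> no match (matches: 5)
Clipped matches: 5, Candidate length: 9
Precision = 5/9

5/9


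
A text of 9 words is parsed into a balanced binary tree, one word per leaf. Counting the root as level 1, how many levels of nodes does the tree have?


In a balanced binary tree with n leaves the deepest leaf is ceil(log2(n)) edges below the root,
so counting node levels inclusive of root and leaves gives ceil(log2(n)) + 1 levels.
log2(9) = 3.1699
ceil(3.1699) = 4
levels = 4 + 1 = 5

5


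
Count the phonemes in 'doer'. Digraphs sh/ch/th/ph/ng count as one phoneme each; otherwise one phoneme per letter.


Parsing 'doer' greedily, digraphs first:
  'd' -> consonant phoneme (phonemes so far: 1)
  'o' -> vowel phoneme (phonemes so far: 2)
  'e' -> vowel phoneme (phonemes so far: 3)
  'r' -> consonant phoneme (phonemes so far: 4)
Total phonemes: 4

4


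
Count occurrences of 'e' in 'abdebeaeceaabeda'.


Scanning 'abdebeaeceaabeda' for 'e':
  Position 3: 'e' -> MATCH (count: 1)
  Position 5: 'e' -> MATCH (count: 2)
  Position 7: 'e' -> MATCH (count: 3)
  Position 9: 'e' -> MATCH (count: 4)
  Position 13: 'e' -> MATCH (count: 5)
Total occurrences of 'e': 5

5


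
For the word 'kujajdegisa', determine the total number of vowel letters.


Scanning each character of 'kujajdegisa':
  Position 1: 'k' -> consonant (running count: 0)
  Position 2: 'u' -> vowel (running count: 1)
  Position 3: 'j' -> consonant (running count: 1)
  Position 4: 'a' -> vowel (running count: 2)
  Position 5: 'j' -> consonant (running count: 2)
  Position 6: 'd' -> consonant (running count: 2)
  Position 7: 'e' -> vowel (running count: 3)
  Position 8: 'g' -> consonant (running count: 3)
  Position 9: 'i' -> vowel (running count: 4)
  Position 10: 's' -> consonant (running count: 4)
  Position 11: 'a' -> vowel (running count: 5)
Total vowels: 5

5


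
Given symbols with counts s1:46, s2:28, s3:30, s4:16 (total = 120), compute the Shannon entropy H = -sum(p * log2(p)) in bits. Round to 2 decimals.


Computing entropy H = -sum(p_i * log2(p_i)):
  s1: p = 46/120 = 0.3833, -p*log2(p) = 0.5303
  s2: p = 28/120 = 0.2333, -p*log2(p) = 0.4899
  s3: p = 30/120 = 0.2500, -p*log2(p) = 0.5000
  s4: p = 16/120 = 0.1333, -p*log2(p) = 0.3876
H = sum of terms = 1.9078
Rounded to 2 decimals: 1.91

1.91


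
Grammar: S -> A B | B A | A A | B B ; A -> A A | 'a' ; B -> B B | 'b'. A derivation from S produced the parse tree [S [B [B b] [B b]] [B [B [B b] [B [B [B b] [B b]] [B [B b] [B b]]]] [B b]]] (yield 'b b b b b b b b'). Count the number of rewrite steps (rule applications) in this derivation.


Every bracketed nonterminal node [X ...] in the tree is produced by exactly one rule application.
Reading the tree off as a leftmost derivation:
  Step 1: S  =>  B B   (applied S -> B B)
  Step 2: B B  =>  B B B   (applied B -> B B)
  Step 3: B B B  =>  b B B   (applied B -> b)
  Step 4: b B B  =>  b b B   (applied B -> b)
  Step 5: b b B  =>  b b B B   (applied B -> B B)
  Step 6: b b B B  =>  b b B B B   (applied B -> B B)
  Step 7: b b B B B  =>  b b b B B   (applied B -> b)
  Step 8: b b b B B  =>  b b b B B B   (applied B -> B B)
  Step 9: b b b B B B  =>  b b b B B B B   (applied B -> B B)
  Step 10: b b b B B B B  =>  b b b b B B B   (applied B -> b)
  Step 11: b b b b B B B  =>  b b b b b B B   (applied B -> b)
  Step 12: b b b b b B B  =>  b b b b b B B B   (applied B -> B B)
  Step 13: b b b b b B B B  =>  b b b b b b B B   (applied B -> b)
  Step 14: b b b b b b B B  =>  b b b b b b b B   (applied B -> b)
  Step 15: b b b b b b b B  =>  b b b b b b b b   (applied B -> b)
Final yield: b b b b b b b b
Total rewrite steps: 15

15


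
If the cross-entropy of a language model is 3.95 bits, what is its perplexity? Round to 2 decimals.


Perplexity formula: PP = 2^H
H = 3.95
PP = 2^3.95
Decompose: 2^3.95 = 2^3 * 2^0.95
2^3 = 8, 2^0.95 ~ 1.9318727
PP ~ 8 * 1.9318727 = 15.4549816
Rounded to 2 decimals: 15.45

15.45


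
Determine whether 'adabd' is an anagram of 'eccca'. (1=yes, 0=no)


Sort characters of 'adabd': 'aabdd'
Sort characters of 'eccca': 'accce'
Sorted forms differ -> they are NOT anagrams
Result: 0

0


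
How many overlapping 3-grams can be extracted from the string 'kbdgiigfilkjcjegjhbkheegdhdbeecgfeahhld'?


String 'kbdgiigfilkjcjegjhbkheegdhdbeecgfeahhld' has length L = 39.
Number of overlapping n-grams = L - n + 1
Substituting: 39 - 3 + 1 = 37

37


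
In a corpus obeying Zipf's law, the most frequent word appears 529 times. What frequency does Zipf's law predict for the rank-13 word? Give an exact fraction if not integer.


Zipf's law: freq(rank) = f1 / rank
f1 = 529, rank = 13
freq = 529 / 13
GCD(529, 13) = 1
Simplified: 529/13

529/13


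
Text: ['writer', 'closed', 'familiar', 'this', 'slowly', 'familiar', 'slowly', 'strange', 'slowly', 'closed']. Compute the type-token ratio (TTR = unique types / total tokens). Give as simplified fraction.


Tokens: 10
Unique types: ('closed', 'familiar', 'slowly', 'strange', 'this', 'writer') = 6
TTR = 6/10
Simplify: divide both by 2 -> 3/5
TTR = 3/5

3/5


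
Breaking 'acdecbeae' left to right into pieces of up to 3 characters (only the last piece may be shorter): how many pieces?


'acdecbeae' has 9 characters.
Chunking with max size 3:
  Chunk 1: 'acd' (positions 0-2)
  Chunk 2: 'ecb' (positions 3-5)
  Chunk 3: 'eae' (positions 6-8)
Total chunks: ceil(9 / 3) = 3

3


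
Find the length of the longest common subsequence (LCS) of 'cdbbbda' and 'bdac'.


DP table for LCS of 'cdbbbda' and 'bdac':
       b  d  a  c
    0  0  0  0  0
  c 0  0  0  0  1
  d 0  0  1  1  1
  b 0  1  1  1  1
  b 0  1  1  1  1
  b 0  1  1  1  1
  d 0  1  2  2  2
  a 0  1  2  3  3
LCS: 'bda'
LCS length = 3

3


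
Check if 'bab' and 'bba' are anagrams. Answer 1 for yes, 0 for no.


Sort characters of 'bab': 'abb'
Sort characters of 'bba': 'abb'
Sorted forms match -> they ARE anagrams
Result: 1

1


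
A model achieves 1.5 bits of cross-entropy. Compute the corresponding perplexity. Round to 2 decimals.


Perplexity formula: PP = 2^H
H = 1.5
PP = 2^1.5
Decompose: 2^1.5 = 2^1 * 2^0.5 = 2^1 * sqrt(2)
2^1 = 2, sqrt(2) ~ 1.4142136
PP ~ 2 * 1.4142136 = 2.8284272
Rounded to 2 decimals: 2.83

2.83


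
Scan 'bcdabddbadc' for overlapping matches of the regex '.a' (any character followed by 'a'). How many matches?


Pattern: .a means any character followed by 'a'.
Scanning 'bcdabddbadc' position-by-position:
  Pos 0: window 'bc' -> no
  Pos 1: window 'cd' -> no
  Pos 2: window 'da' -> MATCH
  Pos 3: window 'ab' -> no
  Pos 4: window 'bd' -> no
  Pos 5: window 'dd' -> no
  Pos 6: window 'db' -> no
  Pos 7: window 'ba' -> MATCH
  Pos 8: window 'ad' -> no
  Pos 9: window 'dc' -> no
  Pos 10: window 'c' -> no
Total matches: 2

2


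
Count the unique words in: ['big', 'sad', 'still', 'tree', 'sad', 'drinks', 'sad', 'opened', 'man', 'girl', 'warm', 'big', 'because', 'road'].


Listing all tokens and tracking unique types:
  Token 1: 'big' -> NEW (unique so far: 1)
  Token 2: 'sad' -> NEW (unique so far: 2)
  Token 3: 'still' -> NEW (unique so far: 3)
  Token 4: 'tree' -> NEW (unique so far: 4)
  Token 5: 'sad' -> duplicate (unique so far: 4)
  Token 6: 'drinks' -> NEW (unique so far: 5)
  Token 7: 'sad' -> duplicate (unique so far: 5)
  Token 8: 'opened' -> NEW (unique so far: 6)
  Token 9: 'man' -> NEW (unique so far: 7)
  Token 10: 'girl' -> NEW (unique so far: 8)
  Token 11: 'warm' -> NEW (unique so far: 9)
  Token 12: 'big' -> duplicate (unique so far: 9)
  Token 13: 'because' -> NEW (unique so far: 10)
  Token 14: 'road' -> NEW (unique so far: 11)
Unique types: ('because', 'big', 'drinks', 'girl', 'man', 'opened', 'road', 'sad', 'still', 'tree', 'warm')
Vocabulary size: 11

11


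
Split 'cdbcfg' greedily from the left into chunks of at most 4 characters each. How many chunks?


'cdbcfg' has 6 characters.
Chunking with max size 4:
  Chunk 1: 'cdbc' (positions 0-3)
  Chunk 2: 'fg' (positions 4-5)
Total chunks: ceil(6 / 4) = 2

2


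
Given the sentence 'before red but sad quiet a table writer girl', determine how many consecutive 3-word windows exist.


Word trigrams from [9] words:
  Trigram 1: (before red but)
  Trigram 2: (red but sad)
  Trigram 3: (but sad quiet)
  Trigram 4: (sad quiet a)
  Trigram 5: (quiet a table)
  Trigram 6: (a table writer)
  Trigram 7: (table writer girl)
Total word trigrams: 9 - 2 = 7

7


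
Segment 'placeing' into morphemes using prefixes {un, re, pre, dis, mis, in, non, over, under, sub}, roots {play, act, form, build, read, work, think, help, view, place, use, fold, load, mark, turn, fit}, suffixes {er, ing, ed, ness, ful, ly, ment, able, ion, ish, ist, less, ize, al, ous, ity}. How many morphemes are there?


Segmenting 'placeing' against the inventory:
  'place' -> root (morpheme 1)
  'ing' -> suffix (morpheme 2)
Total morphemes: 2

2


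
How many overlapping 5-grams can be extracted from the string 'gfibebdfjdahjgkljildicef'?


String 'gfibebdfjdahjgkljildicef' has length L = 24.
Number of overlapping n-grams = L - n + 1
Substituting: 24 - 5 + 1 = 20

20


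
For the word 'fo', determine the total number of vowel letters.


Scanning each character of 'fo':
  Position 1: 'f' -> consonant (running count: 0)
  Position 2: 'o' -> vowel (running count: 1)
Total vowels: 1

1


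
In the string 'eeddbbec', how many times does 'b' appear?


Scanning 'eeddbbec' for 'b':
  Position 4: 'b' -> MATCH (count: 1)
  Position 5: 'b' -> MATCH (count: 2)
Total occurrences of 'b': 2

2


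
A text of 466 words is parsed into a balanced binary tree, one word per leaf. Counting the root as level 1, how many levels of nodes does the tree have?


In a balanced binary tree with n leaves the deepest leaf is ceil(log2(n)) edges below the root,
so counting node levels inclusive of root and leaves gives ceil(log2(n)) + 1 levels.
log2(466) = 8.8642
ceil(8.8642) = 9
levels = 9 + 1 = 10

10


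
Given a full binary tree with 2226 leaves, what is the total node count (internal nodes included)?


Leaf nodes (terminals): 2226
Internal nodes = n - 1 = 2226 - 1 = 2225
Total = leaves + internal = 2226 + 2225 = 4451

4451


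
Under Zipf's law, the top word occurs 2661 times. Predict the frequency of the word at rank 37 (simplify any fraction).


Zipf's law: freq(rank) = f1 / rank
f1 = 2661, rank = 37
freq = 2661 / 37
GCD(2661, 37) = 1
Simplified: 2661/37

2661/37


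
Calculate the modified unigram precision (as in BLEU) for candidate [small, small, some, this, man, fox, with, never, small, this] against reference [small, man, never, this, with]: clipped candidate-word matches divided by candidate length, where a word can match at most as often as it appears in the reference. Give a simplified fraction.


Reference word counts: {'man': 1, 'never': 1, 'small': 1, 'this': 1, 'with': 1}
Checking each candidate word (with clipping):
  'small' -> in reference (ref count 1, used 1/1) -> match (matches: 1)
  'small' -> ref count 1 already used up (1/1) -> clipped, no match (matches: 1)
  'some' -> not in reference -> no match (matches: 1)
  'this' -> in reference (ref count 1, used 1/1) -> match (matches: 2)
  'man' -> in reference (ref count 1, used 1/1) -> match (matches: 3)
  'fox' -> not in reference -> no match (matches: 3)
  'with' -> in reference (ref count 1, used 1/1) -> match (matches: 4)
  'never' -> in reference (ref count 1, used 1/1) -> match (matches: 5)
  'small' -> ref count 1 already used up (1/1) -> clipped, no match (matches: 5)
  'this' -> ref count 1 already used up (1/1) -> clipped, no match (matches: 5)
Clipped matches: 5, Candidate length: 10
Precision = 5/10 = 1/2

1/2


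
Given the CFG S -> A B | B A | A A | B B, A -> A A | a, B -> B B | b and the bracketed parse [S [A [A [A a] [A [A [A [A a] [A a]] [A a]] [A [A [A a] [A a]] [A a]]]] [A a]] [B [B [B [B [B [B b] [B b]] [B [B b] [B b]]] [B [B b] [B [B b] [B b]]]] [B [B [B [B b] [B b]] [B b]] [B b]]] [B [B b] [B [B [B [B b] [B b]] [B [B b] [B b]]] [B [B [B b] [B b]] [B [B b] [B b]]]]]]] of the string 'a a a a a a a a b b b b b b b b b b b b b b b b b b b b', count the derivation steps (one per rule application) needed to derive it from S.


Every bracketed nonterminal node [X ...] in the tree is produced by exactly one rule application.
Reading the tree off as a leftmost derivation:
  Step 1: S  =>  A B   (applied S -> A B)
  Step 2: A B  =>  A A B   (applied A -> A A)
  Step 3: A A B  =>  A A A B   (applied A -> A A)
  Step 4: A A A B  =>  a A A B   (applied A -> a)
  Step 5: a A A B  =>  a A A A B   (applied A -> A A)
  Step 6: a A A A B  =>  a A A A A B   (applied A -> A A)
  Step 7: a A A A A B  =>  a A A A A A B   (applied A -> A A)
  Step 8: a A A A A A B  =>  a a A A A A B   (applied A -> a)
  Step 9: a a A A A A B  =>  a a a A A A B   (applied A -> a)
  Step 10: a a a A A A B  =>  a a a a A A B   (applied A -> a)
  Step 11: a a a a A A B  =>  a a a a A A A B   (applied A -> A A)
  Step 12: a a a a A A A B  =>  a a a a A A A A B   (applied A -> A A)
  Step 13: a a a a A A A A B  =>  a a a a a A A A B   (applied A -> a)
  Step 14: a a a a a A A A B  =>  a a a a a a A A B   (applied A -> a)
  Step 15: a a a a a a A A B  =>  a a a a a a a A B   (applied A -> a)
  Step 16: a a a a a a a A B  =>  a a a a a a a a B   (applied A -> a)
  Step 17: a a a a a a a a B  =>  a a a a a a a a B B   (applied B -> B B)
  Step 18: a a a a a a a a B B  =>  a a a a a a a a B B B   (applied B -> B B)
  Step 19: a a a a a a a a B B B  =>  a a a a a a a a B B B B   (applied B -> B B)
  Step 20: a a a a a a a a B B B B  =>  a a a a a a a a B B B B B   (applied B -> B B)
  Step 21: a a a a a a a a B B B B B  =>  a a a a a a a a B B B B B B   (applied B -> B B)
  Step 22: a a a a a a a a B B B B B B  =>  a a a a a a a a b B B B B B   (applied B -> b)
  Step 23: a a a a a a a a b B B B B B  =>  a a a a a a a a b b B B B B   (applied B -> b)
  Step 24: a a a a a a a a b b B B B B  =>  a a a a a a a a b b B B B B B   (applied B -> B B)
  Step 25: a a a a a a a a b b B B B B B  =>  a a a a a a a a b b b B B B B   (applied B -> b)
  Step 26: a a a a a a a a b b b B B B B  =>  a a a a a a a a b b b b B B B   (applied B -> b)
  Step 27: a a a a a a a a b b b b B B B  =>  a a a a a a a a b b b b B B B B   (applied B -> B B)
  Step 28: a a a a a a a a b b b b B B B B  =>  a a a a a a a a b b b b b B B B   (applied B -> b)
  Step 29: a a a a a a a a b b b b b B B B  =>  a a a a a a a a b b b b b B B B B   (applied B -> B B)
  Step 30: a a a a a a a a b b b b b B B B B  =>  a a a a a a a a b b b b b b B B B   (applied B -> b)
  Step 31: a a a a a a a a b b b b b b B B B  =>  a a a a a a a a b b b b b b b B B   (applied B -> b)
  Step 32: a a a a a a a a b b b b b b b B B  =>  a a a a a a a a b b b b b b b B B B   (applied B -> B B)
  Step 33: a a a a a a a a b b b b b b b B B B  =>  a a a a a a a a b b b b b b b B B B B   (applied B -> B B)
  Step 34: a a a a a a a a b b b b b b b B B B B  =>  a a a a a a a a b b b b b b b B B B B B   (applied B -> B B)
  Step 35: a a a a a a a a b b b b b b b B B B B B  =>  a a a a a a a a b b b b b b b b B B B B   (applied B -> b)
  Step 36: a a a a a a a a b b b b b b b b B B B B  =>  a a a a a a a a b b b b b b b b b B B B   (applied B -> b)
  Step 37: a a a a a a a a b b b b b b b b b B B B  =>  a a a a a a a a b b b b b b b b b b B B   (applied B -> b)
  Step 38: a a a a a a a a b b b b b b b b b b B B  =>  a a a a a a a a b b b b b b b b b b b B   (applied B -> b)
  Step 39: a a a a a a a a b b b b b b b b b b b B  =>  a a a a a a a a b b b b b b b b b b b B B   (applied B -> B B)
  Step 40: a a a a a a a a b b b b b b b b b b b B B  =>  a a a a a a a a b b b b b b b b b b b b B   (applied B -> b)
  Step 41: a a a a a a a a b b b b b b b b b b b b B  =>  a a a a a a a a b b b b b b b b b b b b B B   (applied B -> B B)
  Step 42: a a a a a a a a b b b b b b b b b b b b B B  =>  a a a a a a a a b b b b b b b b b b b b B B B   (applied B -> B B)
  Step 43: a a a a a a a a b b b b b b b b b b b b B B B  =>  a a a a a a a a b b b b b b b b b b b b B B B B   (applied B -> B B)
  Step 44: a a a a a a a a b b b b b b b b b b b b B B B B  =>  a a a a a a a a b b b b b b b b b b b b b B B B   (applied B -> b)
  Step 45: a a a a a a a a b b b b b b b b b b b b b B B B  =>  a a a a a a a a b b b b b b b b b b b b b b B B   (applied B -> b)
  Step 46: a a a a a a a a b b b b b b b b b b b b b b B B  =>  a a a a a a a a b b b b b b b b b b b b b b B B B   (applied B -> B B)
  Step 47: a a a a a a a a b b b b b b b b b b b b b b B B B  =>  a a a a a a a a b b b b b b b b b b b b b b b B B   (applied B -> b)
  Step 48: a a a a a a a a b b b b b b b b b b b b b b b B B  =>  a a a a a a a a b b b b b b b b b b b b b b b b B   (applied B -> b)
  Step 49: a a a a a a a a b b b b b b b b b b b b b b b b B  =>  a a a a a a a a b b b b b b b b b b b b b b b b B B   (applied B -> B B)
  Step 50: a a a a a a a a b b b b b b b b b b b b b b b b B B  =>  a a a a a a a a b b b b b b b b b b b b b b b b B B B   (applied B -> B B)
  Step 51: a a a a a a a a b b b b b b b b b b b b b b b b B B B  =>  a a a a a a a a b b b b b b b b b b b b b b b b b B B   (applied B -> b)
  Step 52: a a a a a a a a b b b b b b b b b b b b b b b b b B B  =>  a a a a a a a a b b b b b b b b b b b b b b b b b b B   (applied B -> b)
  Step 53: a a a a a a a a b b b b b b b b b b b b b b b b b b B  =>  a a a a a a a a b b b b b b b b b b b b b b b b b b B B   (applied B -> B B)
  Step 54: a a a a a a a a b b b b b b b b b b b b b b b b b b B B  =>  a a a a a a a a b b b b b b b b b b b b b b b b b b b B   (applied B -> b)
  Step 55: a a a a a a a a b b b b b b b b b b b b b b b b b b b B  =>  a a a a a a a a b b b b b b b b b b b b b b b b b b b b   (applied B -> b)
Final yield: a a a a a a a a b b b b b b b b b b b b b b b b b b b b
Total rewrite steps: 55

55


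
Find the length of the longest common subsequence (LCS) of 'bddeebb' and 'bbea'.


DP table for LCS of 'bddeebb' and 'bbea':
       b  b  e  a
    0  0  0  0  0
  b 0  1  1  1  1
  d 0  1  1  1  1
  d 0  1  1  1  1
  e 0  1  1  2  2
  e 0  1  1  2  2
  b 0  1  2  2  2
  b 0  1  2  2  2
LCS: 'be'
LCS length = 2

2


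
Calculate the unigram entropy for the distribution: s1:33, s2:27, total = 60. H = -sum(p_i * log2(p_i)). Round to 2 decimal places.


Computing entropy H = -sum(p_i * log2(p_i)):
  s1: p = 33/60 = 0.5500, -p*log2(p) = 0.4744
  s2: p = 27/60 = 0.4500, -p*log2(p) = 0.5184
H = sum of terms = 0.9928
Rounded to 2 decimals: 0.99

0.99


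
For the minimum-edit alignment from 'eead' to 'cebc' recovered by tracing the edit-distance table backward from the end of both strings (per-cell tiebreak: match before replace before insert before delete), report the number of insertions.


Edit distance = 3. Backtracking from cell (4, 4) with preference match > replace > insert > delete,
then listing the resulting alignment 'eead' -> 'cebc' left to right:
  Step 1: replace e->c
  Step 2: keep 'e'
  Step 3: replace a->b
  Step 4: replace d->c
Total insertions: 0

0


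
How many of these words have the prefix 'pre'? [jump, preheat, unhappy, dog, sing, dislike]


Checking each word for prefix 'pre':
  'jump' -> no (count: 0)
  'preheat' -> YES, starts with 'pre' (count: 1)
  'unhappy' -> no (count: 1)
  'dog' -> no (count: 1)
  'sing' -> no (count: 1)
  'dislike' -> no (count: 1)
Total with prefix 'pre': 1

1


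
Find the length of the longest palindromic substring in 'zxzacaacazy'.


Scanning 'zxzacaacazy' for palindromic substrings.
Substring at positions 2-9: 'zacaacaz'.
Check: reverse('zacaacaz') = 'zacaacaz' -> palindrome confirmed.
Neighbouring characters ('x' / 'y') break symmetry, so it cannot extend further.
No longer palindromic substring exists; longest length = 8

8


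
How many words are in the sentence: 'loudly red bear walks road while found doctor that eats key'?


Counting words by splitting on spaces:
  Word 1: 'loudly'
  Word 2: 'red'
  Word 3: 'bear'
  Word 4: 'walks'
  Word 5: 'road'
  Word 6: 'while'
  Word 7: 'found'
  Word 8: 'doctor'
  Word 9: 'that'
  Word 10: 'eats'
  Word 11: 'key'
Total words: 11

11


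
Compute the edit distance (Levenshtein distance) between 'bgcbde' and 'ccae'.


Building DP table for s1='bgcbde' (len 6) and s2='ccae' (len 4):
       c  c  a  e
    0  1  2  3  4
  b 1  1  2  3  4
  g 2  2  2  3  4
  c 3  2  2  3  4
  b 4  3  3  3  4
  d 5  4  4  4  4
  e 6  5  5  5  4
Edit distance = dp[6][4] = 4

4


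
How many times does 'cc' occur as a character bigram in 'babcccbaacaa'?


Scanning 'babcccbaacaa' for bigram 'cc':
  Position 0: 'ba' -> no
  Position 1: 'ab' -> no
  Position 2: 'bc' -> no
  Position 3: 'cc' -> MATCH
  Position 4: 'cc' -> MATCH
  Position 5: 'cb' -> no
  Position 6: 'ba' -> no
  Position 7: 'aa' -> no
  Position 8: 'ac' -> no
  Position 9: 'ca' -> no
  Position 10: 'aa' -> no
Total matches: 2

2


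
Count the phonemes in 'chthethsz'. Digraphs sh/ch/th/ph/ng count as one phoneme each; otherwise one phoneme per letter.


Parsing 'chthethsz' greedily, digraphs first:
  'ch' -> digraph (1 consonant phoneme) (phonemes so far: 1)
  'th' -> digraph (1 consonant phoneme) (phonemes so far: 2)
  'e' -> vowel phoneme (phonemes so far: 3)
  'th' -> digraph (1 consonant phoneme) (phonemes so far: 4)
  's' -> consonant phoneme (phonemes so far: 5)
  'z' -> consonant phoneme (phonemes so far: 6)
Total phonemes: 6

6


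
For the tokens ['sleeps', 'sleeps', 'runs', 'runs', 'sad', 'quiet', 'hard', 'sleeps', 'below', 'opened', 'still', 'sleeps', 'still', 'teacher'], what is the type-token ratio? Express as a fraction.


Tokens: 14
Unique types: ('below', 'hard', 'opened', 'quiet', 'runs', 'sad', 'sleeps', 'still', 'teacher') = 9
TTR = 9/14
Already in lowest terms.

9/14


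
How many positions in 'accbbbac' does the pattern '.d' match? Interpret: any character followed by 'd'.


Pattern: .d means any character followed by 'd'.
Scanning 'accbbbac' position-by-position:
  Pos 0: window 'ac' -> no
  Pos 1: window 'cc' -> no
  Pos 2: window 'cb' -> no
  Pos 3: window 'bb' -> no
  Pos 4: window 'bb' -> no
  Pos 5: window 'ba' -> no
  Pos 6: window 'ac' -> no
  Pos 7: window 'c' -> no
Total matches: 0

0


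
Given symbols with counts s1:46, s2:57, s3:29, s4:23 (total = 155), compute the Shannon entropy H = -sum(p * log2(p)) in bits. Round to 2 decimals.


Computing entropy H = -sum(p_i * log2(p_i)):
  s1: p = 46/155 = 0.2968, -p*log2(p) = 0.5201
  s2: p = 57/155 = 0.3677, -p*log2(p) = 0.5307
  s3: p = 29/155 = 0.1871, -p*log2(p) = 0.4524
  s4: p = 23/155 = 0.1484, -p*log2(p) = 0.4084
H = sum of terms = 1.9116
Rounded to 2 decimals: 1.91

1.91


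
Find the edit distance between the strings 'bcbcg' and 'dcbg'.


Building DP table for s1='bcbcg' (len 5) and s2='dcbg' (len 4):
       d  c  b  g
    0  1  2  3  4
  b 1  1  2  2  3
  c 2  2  1  2  3
  b 3  3  2  1  2
  c 4  4  3  2  2
  g 5  5  4  3  2
Edit distance = dp[5][4] = 2

2


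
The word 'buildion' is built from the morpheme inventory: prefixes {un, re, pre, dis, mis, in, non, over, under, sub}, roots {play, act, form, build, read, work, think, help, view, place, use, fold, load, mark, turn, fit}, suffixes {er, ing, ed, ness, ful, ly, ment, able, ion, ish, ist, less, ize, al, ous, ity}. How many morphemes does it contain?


Segmenting 'buildion' against the inventory:
  'build' -> root (morpheme 1)
  'ion' -> suffix (morpheme 2)
Total morphemes: 2

2


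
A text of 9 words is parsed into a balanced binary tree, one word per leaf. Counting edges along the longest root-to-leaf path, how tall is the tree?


In a balanced binary tree with n leaves the deepest leaf is ceil(log2(n)) edges below the root.
log2(9) = 3.1699
ceil(3.1699) = 4
height (edges) = 4

4


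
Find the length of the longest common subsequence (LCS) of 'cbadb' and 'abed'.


DP table for LCS of 'cbadb' and 'abed':
       a  b  e  d
    0  0  0  0  0
  c 0  0  0  0  0
  b 0  0  1  1  1
  a 0  1  1  1  1
  d 0  1  1  1  2
  b 0  1  2  2  2
LCS: 'bd'
LCS length = 2

2


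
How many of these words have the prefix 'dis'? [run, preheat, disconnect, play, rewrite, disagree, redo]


Checking each word for prefix 'dis':
  'run' -> no (count: 0)
  'preheat' -> no (count: 0)
  'disconnect' -> YES, starts with 'dis' (count: 1)
  'play' -> no (count: 1)
  'rewrite' -> no (count: 1)
  'disagree' -> YES, starts with 'dis' (count: 2)
  'redo' -> no (count: 2)
Total with prefix 'dis': 2

2


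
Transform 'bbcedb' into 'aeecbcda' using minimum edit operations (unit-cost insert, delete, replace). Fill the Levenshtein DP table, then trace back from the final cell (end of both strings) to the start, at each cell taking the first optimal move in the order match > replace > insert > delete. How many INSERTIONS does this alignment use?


Edit distance = 6. Backtracking from cell (6, 8) with preference match > replace > insert > delete,
then listing the resulting alignment 'bbcedb' -> 'aeecbcda' left to right:
  Step 1: insert 'a' [insertion #1]
  Step 2: replace b->e
  Step 3: replace b->e
  Step 4: keep 'c'
  Step 5: insert 'b' [insertion #2]
  Step 6: replace e->c
  Step 7: keep 'd'
  Step 8: replace b->a
Total insertions: 2

2


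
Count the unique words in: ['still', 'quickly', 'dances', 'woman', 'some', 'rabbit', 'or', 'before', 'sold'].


Listing all tokens and tracking unique types:
  Token 1: 'still' -> NEW (unique so far: 1)
  Token 2: 'quickly' -> NEW (unique so far: 2)
  Token 3: 'dances' -> NEW (unique so far: 3)
  Token 4: 'woman' -> NEW (unique so far: 4)
  Token 5: 'some' -> NEW (unique so far: 5)
  Token 6: 'rabbit' -> NEW (unique so far: 6)
  Token 7: 'or' -> NEW (unique so far: 7)
  Token 8: 'before' -> NEW (unique so far: 8)
  Token 9: 'sold' -> NEW (unique so far: 9)
Unique types: ('before', 'dances', 'or', 'quickly', 'rabbit', 'sold', 'some', 'still', 'woman')
Vocabulary size: 9

9


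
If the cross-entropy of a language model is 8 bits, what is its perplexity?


Perplexity formula: PP = 2^H
H = 8
PP = 2^8
Steps: 2^1 = 2, 2^2 = 4, 2^3 = 8, 2^4 = 16, 2^5 = 32, 2^6 = 64, 2^7 = 128, 2^8 = 256
PP = 256

256


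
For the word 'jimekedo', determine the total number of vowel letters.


Scanning each character of 'jimekedo':
  Position 1: 'j' -> consonant (running count: 0)
  Position 2: 'i' -> vowel (running count: 1)
  Position 3: 'm' -> consonant (running count: 1)
  Position 4: 'e' -> vowel (running count: 2)
  Position 5: 'k' -> consonant (running count: 2)
  Position 6: 'e' -> vowel (running count: 3)
  Position 7: 'd' -> consonant (running count: 3)
  Position 8: 'o' -> vowel (running count: 4)
Total vowels: 4

4


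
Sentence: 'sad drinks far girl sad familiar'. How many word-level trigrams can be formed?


Word trigrams from [6] words:
  Trigram 1: (sad drinks far)
  Trigram 2: (drinks far girl)
  Trigram 3: (far girl sad)
  Trigram 4: (girl sad familiar)
Total word trigrams: 6 - 2 = 4

4


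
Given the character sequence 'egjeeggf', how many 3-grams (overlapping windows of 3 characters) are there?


String 'egjeeggf' has length L = 8.
Number of overlapping n-grams = L - n + 1
Substituting: 8 - 3 + 1 = 6

6


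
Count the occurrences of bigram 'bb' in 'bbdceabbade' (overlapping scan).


Scanning 'bbdceabbade' for bigram 'bb':
  Position 0: 'bb' -> MATCH
  Position 1: 'bd' -> no
  Position 2: 'dc' -> no
  Position 3: 'ce' -> no
  Position 4: 'ea' -> no
  Position 5: 'ab' -> no
  Position 6: 'bb' -> MATCH
  Position 7: 'ba' -> no
  Position 8: 'ad' -> no
  Position 9: 'de' -> no
Total matches: 2

2


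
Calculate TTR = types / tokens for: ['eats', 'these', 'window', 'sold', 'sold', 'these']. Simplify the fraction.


Tokens: 6
Unique types: ('eats', 'sold', 'these', 'window') = 4
TTR = 4/6
Simplify: divide both by 2 -> 2/3
TTR = 2/3

2/3


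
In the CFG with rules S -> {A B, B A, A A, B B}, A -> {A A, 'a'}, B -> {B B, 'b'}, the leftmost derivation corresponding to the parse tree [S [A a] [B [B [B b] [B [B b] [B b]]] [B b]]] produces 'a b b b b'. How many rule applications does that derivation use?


Every bracketed nonterminal node [X ...] in the tree is produced by exactly one rule application.
Reading the tree off as a leftmost derivation:
  Step 1: S  =>  A B   (applied S -> A B)
  Step 2: A B  =>  a B   (applied A -> a)
  Step 3: a B  =>  a B B   (applied B -> B B)
  Step 4: a B B  =>  a B B B   (applied B -> B B)
  Step 5: a B B B  =>  a b B B   (applied B -> b)
  Step 6: a b B B  =>  a b B B B   (applied B -> B B)
  Step 7: a b B B B  =>  a b b B B   (applied B -> b)
  Step 8: a b b B B  =>  a b b b B   (applied B -> b)
  Step 9: a b b b B  =>  a b b b b   (applied B -> b)
Final yield: a b b b b
Total rewrite steps: 9

9
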